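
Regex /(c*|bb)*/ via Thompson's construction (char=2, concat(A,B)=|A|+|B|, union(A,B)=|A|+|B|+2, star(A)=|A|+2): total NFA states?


Syntax tree has 3 char leaf(s), 1 union(s), 2 star(s)
chars contribute 3×2 = 6; each union adds +2; each star adds +2
Total: 6 + 2 + 4 = 12 states


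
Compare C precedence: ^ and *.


'*' is multiplicative (level 10); '^' is bitwise XOR (level 4)
Higher level binds tighter
'*' has higher precedence than '^'


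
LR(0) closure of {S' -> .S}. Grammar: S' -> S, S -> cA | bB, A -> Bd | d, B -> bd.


Start: S' -> .S
For each item with dot before a nonterminal B, add B -> .γ for every B-production
Closure: [S' -> .S, S -> .cA, S -> .bB]


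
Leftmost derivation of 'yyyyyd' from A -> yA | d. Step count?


Derivation: A => yA => yyA => yyyA => yyyyA => yyyyyA => yyyyyd
Steps: 6


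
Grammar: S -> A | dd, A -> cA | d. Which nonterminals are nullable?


A nonterminal is nullable iff some alternative derives ε (directly, or every symbol in it is nullable)
Nullable: {}


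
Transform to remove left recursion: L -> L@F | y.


Left-recursive alternatives: L@F; non-recursive: y
Introduce L': L -> yL', L' -> @FL' | ε


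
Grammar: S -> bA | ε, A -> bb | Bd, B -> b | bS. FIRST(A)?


Per alternative of A: FIRST(bb) = {b}; FIRST(Bd) = {b}
FIRST(A) = {b}


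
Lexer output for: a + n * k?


Scan left to right, longest-match per lexeme
Tokens: ID(a), OP(+), ID(n), OP(*), ID(k)


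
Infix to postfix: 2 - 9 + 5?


Left to right (same or higher precedence on left)
Postfix: 2 9 - 5 +


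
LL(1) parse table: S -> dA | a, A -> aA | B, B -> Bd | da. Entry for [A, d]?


For [A, d]: 'd' ∈ FIRST(B)
Entry: A -> B


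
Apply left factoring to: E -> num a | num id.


Common prefix: 'num'
Factored: E -> num E', E' -> a | id


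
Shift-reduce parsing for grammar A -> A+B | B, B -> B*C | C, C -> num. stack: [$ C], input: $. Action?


'C' (not preceded by B*) is the handle for B -> C
Action: reduce (B -> C)


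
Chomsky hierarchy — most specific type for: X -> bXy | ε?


Single nonterminal LHS, but b^n y^n is not regular
Classification: Type 2 (Context-Free)


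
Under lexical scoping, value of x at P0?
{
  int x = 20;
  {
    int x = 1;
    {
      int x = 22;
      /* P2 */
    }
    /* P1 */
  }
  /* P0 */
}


x declared in the same block as P0
x = 20


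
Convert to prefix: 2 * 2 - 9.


left-to-right (same/higher precedence on left): tree is (- (* 2 2) 9)
Prefix: - * 2 2 9


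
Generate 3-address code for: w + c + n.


Break into single-operator statements:
t1 = w + c
t2 = t1 + n


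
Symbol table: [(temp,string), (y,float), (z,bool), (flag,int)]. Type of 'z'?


Lookup 'z' → type bool


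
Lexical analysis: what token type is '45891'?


Pattern: digits only
Type: INTEGER_LITERAL


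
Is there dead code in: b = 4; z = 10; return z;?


b is assigned but never read
Dead: 'b = 4'


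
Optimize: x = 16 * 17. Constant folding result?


16 * 17 = 272 at compile time
Optimized: x = 272


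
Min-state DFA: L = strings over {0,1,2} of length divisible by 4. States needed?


Track length mod 4: states 0..3, accept at 0
Minimal DFA: 4 states


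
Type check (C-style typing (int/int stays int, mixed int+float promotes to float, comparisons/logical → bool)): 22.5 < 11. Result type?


Operand types: float < int
Rule: comparison yields bool
Result type: bool


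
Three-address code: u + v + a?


Break into single-operator statements:
t1 = u + v
t2 = t1 + a


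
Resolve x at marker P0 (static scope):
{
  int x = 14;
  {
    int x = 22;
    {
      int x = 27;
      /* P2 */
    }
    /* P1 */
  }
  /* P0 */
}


x declared in the same block as P0
x = 14


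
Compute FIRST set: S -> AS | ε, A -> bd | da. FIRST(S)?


Per alternative of S: FIRST(AS) = {b, d}; FIRST(ε) = {ε}
FIRST(S) = {b, d, ε}


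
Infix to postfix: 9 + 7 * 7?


* has higher precedence, evaluate 7*7 first
Postfix: 9 7 7 * +


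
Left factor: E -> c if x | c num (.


Common prefix: 'c'
Factored: E -> c E', E' -> if x | num (


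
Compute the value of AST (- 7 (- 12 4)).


Evaluate inner: (- 12 4) = 8
Evaluate root: (- 7 8) = -1
Result: -1


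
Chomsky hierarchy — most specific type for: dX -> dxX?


LHS has context (more than one symbol) and |LHS| ≤ |RHS|
Classification: Type 1 (Context-Sensitive)


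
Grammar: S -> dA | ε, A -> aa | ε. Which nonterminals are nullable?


A nonterminal is nullable iff some alternative derives ε (directly, or every symbol in it is nullable)
Nullable: {A, S}


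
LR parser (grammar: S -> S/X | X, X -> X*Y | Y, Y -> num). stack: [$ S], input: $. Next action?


start symbol S on stack, input exhausted
Action: accept


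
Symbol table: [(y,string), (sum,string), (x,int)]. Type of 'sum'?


Lookup 'sum' → type string


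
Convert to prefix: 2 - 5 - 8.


left-to-right (same/higher precedence on left): tree is (- (- 2 5) 8)
Prefix: - - 2 5 8


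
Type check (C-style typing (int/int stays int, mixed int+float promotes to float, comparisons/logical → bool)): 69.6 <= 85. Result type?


Operand types: float <= int
Rule: comparison yields bool
Result type: bool


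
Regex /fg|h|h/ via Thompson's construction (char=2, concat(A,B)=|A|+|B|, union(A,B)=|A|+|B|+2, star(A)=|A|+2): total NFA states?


Syntax tree has 4 char leaf(s), 2 union(s), 0 star(s)
chars contribute 4×2 = 8; each union adds +2; each star adds +2
Total: 8 + 4 + 0 = 12 states


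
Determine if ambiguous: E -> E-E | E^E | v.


'v-v^v' has two parse trees (no precedence encoded between - and ^)
Ambiguous


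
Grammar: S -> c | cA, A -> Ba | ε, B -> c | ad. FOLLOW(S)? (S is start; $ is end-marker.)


$ ∈ FOLLOW(S). For each A -> αBβ: add FIRST(β)\{ε} to FOLLOW(B); if β nullable, add FOLLOW(A).
FOLLOW(S) = {$}


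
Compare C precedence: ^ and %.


'%' is multiplicative (level 10); '^' is bitwise XOR (level 4)
Higher level binds tighter
'%' has higher precedence than '^'


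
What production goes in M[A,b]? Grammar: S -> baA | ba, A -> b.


For [A, b]: 'b' ∈ FIRST(b)
Entry: A -> b


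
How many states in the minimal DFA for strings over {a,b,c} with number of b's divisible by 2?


Track (count of b) mod 2: states 0..1, accept at 0
Minimal DFA: 2 states


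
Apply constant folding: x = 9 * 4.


9 * 4 = 36 at compile time
Optimized: x = 36


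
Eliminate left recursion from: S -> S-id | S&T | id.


Left-recursive alternatives: S-id, S&T; non-recursive: id
Introduce S': S -> idS', S' -> -idS' | &TS' | ε


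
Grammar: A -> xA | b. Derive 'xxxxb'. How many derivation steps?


Derivation: A => xA => xxA => xxxA => xxxxA => xxxxb
Steps: 5


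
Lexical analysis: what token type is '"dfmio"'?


Pattern: double-quoted sequence
Type: STRING_LITERAL


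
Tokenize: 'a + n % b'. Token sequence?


Scan left to right, longest-match per lexeme
Tokens: ID(a), OP(+), ID(n), OP(%), ID(b)


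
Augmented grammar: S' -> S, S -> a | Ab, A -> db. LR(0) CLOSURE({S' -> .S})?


Start: S' -> .S
For each item with dot before a nonterminal B, add B -> .γ for every B-production
Closure: [S' -> .S, S -> .a, S -> .Ab, A -> .db]


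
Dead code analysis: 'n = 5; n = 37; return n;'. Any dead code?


first assignment to n is overwritten before any read
Dead: 'n = 5'


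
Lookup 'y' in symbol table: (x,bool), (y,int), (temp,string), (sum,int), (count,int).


Lookup 'y' → type int


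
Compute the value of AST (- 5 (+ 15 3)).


Evaluate inner: (+ 15 3) = 18
Evaluate root: (- 5 18) = -13
Result: -13


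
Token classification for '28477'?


Pattern: digits only
Type: INTEGER_LITERAL


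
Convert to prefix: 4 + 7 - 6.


left-to-right (same/higher precedence on left): tree is (- (+ 4 7) 6)
Prefix: - + 4 7 6


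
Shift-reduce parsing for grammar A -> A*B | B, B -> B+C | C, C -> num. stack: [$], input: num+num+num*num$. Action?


no handle on stack; shift 'num'
Action: shift


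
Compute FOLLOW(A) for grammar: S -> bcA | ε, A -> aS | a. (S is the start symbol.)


$ ∈ FOLLOW(S). For each A -> αBβ: add FIRST(β)\{ε} to FOLLOW(B); if β nullable, add FOLLOW(A).
FOLLOW(A) = {$}


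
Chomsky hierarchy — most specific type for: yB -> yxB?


LHS has context (more than one symbol) and |LHS| ≤ |RHS|
Classification: Type 1 (Context-Sensitive)


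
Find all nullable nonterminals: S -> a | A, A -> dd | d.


A nonterminal is nullable iff some alternative derives ε (directly, or every symbol in it is nullable)
Nullable: {}


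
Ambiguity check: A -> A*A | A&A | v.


'v*v&v' has two parse trees (no precedence encoded between * and &)
Ambiguous


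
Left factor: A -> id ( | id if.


Common prefix: 'id'
Factored: A -> id A', A' -> ( | if


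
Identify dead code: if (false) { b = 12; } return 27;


condition is constant false, so the whole block is unreachable
Dead: 'if (false) { b = 12; }'


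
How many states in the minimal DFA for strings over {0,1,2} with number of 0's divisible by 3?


Track (count of 0) mod 3: states 0..2, accept at 0
Minimal DFA: 3 states


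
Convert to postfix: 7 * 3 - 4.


Left to right (same or higher precedence on left)
Postfix: 7 3 * 4 -


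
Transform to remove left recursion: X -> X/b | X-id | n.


Left-recursive alternatives: X/b, X-id; non-recursive: n
Introduce X': X -> nX', X' -> /bX' | -idX' | ε


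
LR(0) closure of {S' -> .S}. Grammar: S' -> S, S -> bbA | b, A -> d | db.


Start: S' -> .S
For each item with dot before a nonterminal B, add B -> .γ for every B-production
Closure: [S' -> .S, S -> .bbA, S -> .b]


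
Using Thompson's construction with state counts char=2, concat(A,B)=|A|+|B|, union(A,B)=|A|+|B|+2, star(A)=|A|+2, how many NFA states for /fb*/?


Syntax tree has 2 char leaf(s), 0 union(s), 1 star(s)
chars contribute 2×2 = 4; each union adds +2; each star adds +2
Total: 4 + 0 + 2 = 6 states


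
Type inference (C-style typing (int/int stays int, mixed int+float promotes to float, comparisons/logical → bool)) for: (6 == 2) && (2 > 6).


Operand types: bool && bool
Rule: logical operators take bool operands and yield bool
Result type: bool


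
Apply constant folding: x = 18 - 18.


18 - 18 = 0 at compile time
Optimized: x = 0


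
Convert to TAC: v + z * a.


Break into single-operator statements:
t1 = z * a
t2 = v + t1


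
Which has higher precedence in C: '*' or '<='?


'*' is multiplicative (level 10); '<=' is relational (level 7)
Higher level binds tighter
'*' has higher precedence than '<='


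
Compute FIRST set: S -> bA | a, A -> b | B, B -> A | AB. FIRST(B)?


Per alternative of B: FIRST(A) = {b}; FIRST(AB) = {b}
FIRST(B) = {b}


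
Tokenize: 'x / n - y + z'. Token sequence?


Scan left to right, longest-match per lexeme
Tokens: ID(x), OP(/), ID(n), OP(-), ID(y), OP(+), ID(z)


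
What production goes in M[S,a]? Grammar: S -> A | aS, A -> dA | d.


For [S, a]: 'a' ∈ FIRST(aS)
Entry: S -> aS


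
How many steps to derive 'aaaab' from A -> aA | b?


Derivation: A => aA => aaA => aaaA => aaaaA => aaaab
Steps: 5


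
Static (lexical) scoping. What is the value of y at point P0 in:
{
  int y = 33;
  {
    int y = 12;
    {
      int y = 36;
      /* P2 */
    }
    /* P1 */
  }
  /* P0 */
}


y declared in the same block as P0
y = 33


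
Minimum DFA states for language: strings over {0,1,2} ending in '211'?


Track the longest suffix of input matching a prefix of '211': 4 classes (prefixes of length 0..3)
Minimal DFA: 4 states


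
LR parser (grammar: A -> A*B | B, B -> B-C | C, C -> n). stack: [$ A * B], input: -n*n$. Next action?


'-' can extend B; shift to build B -> B-C
Action: shift


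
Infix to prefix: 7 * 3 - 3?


left-to-right (same/higher precedence on left): tree is (- (* 7 3) 3)
Prefix: - * 7 3 3


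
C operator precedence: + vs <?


'+' is additive (level 9); '<' is relational (level 7)
Higher level binds tighter
'+' has higher precedence than '<'


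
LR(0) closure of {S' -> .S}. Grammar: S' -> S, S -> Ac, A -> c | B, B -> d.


Start: S' -> .S
For each item with dot before a nonterminal B, add B -> .γ for every B-production
Closure: [S' -> .S, S -> .Ac, A -> .c, A -> .B, B -> .d]


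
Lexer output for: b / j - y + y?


Scan left to right, longest-match per lexeme
Tokens: ID(b), OP(/), ID(j), OP(-), ID(y), OP(+), ID(y)


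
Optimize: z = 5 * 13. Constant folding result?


5 * 13 = 65 at compile time
Optimized: z = 65


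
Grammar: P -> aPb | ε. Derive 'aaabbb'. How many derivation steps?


Derivation: P => aPb => aaPbb => aaaPbbb => aaabbb
Steps: 4


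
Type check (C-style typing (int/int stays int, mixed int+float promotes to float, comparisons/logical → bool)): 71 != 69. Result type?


Operand types: int != int
Rule: comparison yields bool
Result type: bool


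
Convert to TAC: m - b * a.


Break into single-operator statements:
t1 = b * a
t2 = m - t1


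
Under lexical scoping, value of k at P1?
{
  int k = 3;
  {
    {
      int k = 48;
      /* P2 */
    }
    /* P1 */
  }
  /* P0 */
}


P1's block does not declare k; resolves to the enclosing declaration at depth 0
k = 3


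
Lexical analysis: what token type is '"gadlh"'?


Pattern: double-quoted sequence
Type: STRING_LITERAL


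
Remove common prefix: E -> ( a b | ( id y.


Common prefix: '('
Factored: E -> ( E', E' -> a b | id y


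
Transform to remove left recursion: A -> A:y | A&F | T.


Left-recursive alternatives: A:y, A&F; non-recursive: T
Introduce A': A -> TA', A' -> :yA' | &FA' | ε


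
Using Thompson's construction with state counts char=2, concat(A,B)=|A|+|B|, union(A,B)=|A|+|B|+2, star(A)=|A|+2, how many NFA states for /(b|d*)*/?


Syntax tree has 2 char leaf(s), 1 union(s), 2 star(s)
chars contribute 2×2 = 4; each union adds +2; each star adds +2
Total: 4 + 2 + 4 = 10 states


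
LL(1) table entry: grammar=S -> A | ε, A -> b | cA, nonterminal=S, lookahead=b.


For [S, b]: 'b' ∈ FIRST(A)
Entry: S -> A


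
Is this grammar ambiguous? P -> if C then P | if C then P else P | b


dangling else: 'if C then if C then b else b' parses two ways
Ambiguous


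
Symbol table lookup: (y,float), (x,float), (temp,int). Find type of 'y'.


Lookup 'y' → type float


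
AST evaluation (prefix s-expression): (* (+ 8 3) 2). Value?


Evaluate inner: (+ 8 3) = 11
Evaluate root: (* 11 2) = 22
Result: 22


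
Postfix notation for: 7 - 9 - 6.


Left to right (same or higher precedence on left)
Postfix: 7 9 - 6 -


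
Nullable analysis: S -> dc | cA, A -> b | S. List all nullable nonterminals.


A nonterminal is nullable iff some alternative derives ε (directly, or every symbol in it is nullable)
Nullable: {}


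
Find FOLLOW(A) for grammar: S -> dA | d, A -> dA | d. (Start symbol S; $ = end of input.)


$ ∈ FOLLOW(S). For each A -> αBβ: add FIRST(β)\{ε} to FOLLOW(B); if β nullable, add FOLLOW(A).
FOLLOW(A) = {$}


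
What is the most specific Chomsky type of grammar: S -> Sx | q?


Left-linear: every RHS is a terminal or one nonterminal followed by a terminal
Classification: Type 3 (Regular)


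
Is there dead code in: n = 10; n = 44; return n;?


first assignment to n is overwritten before any read
Dead: 'n = 10'


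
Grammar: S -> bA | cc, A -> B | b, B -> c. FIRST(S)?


Per alternative of S: FIRST(bA) = {b}; FIRST(cc) = {c}
FIRST(S) = {b, c}


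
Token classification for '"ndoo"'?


Pattern: double-quoted sequence
Type: STRING_LITERAL


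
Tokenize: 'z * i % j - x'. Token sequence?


Scan left to right, longest-match per lexeme
Tokens: ID(z), OP(*), ID(i), OP(%), ID(j), OP(-), ID(x)


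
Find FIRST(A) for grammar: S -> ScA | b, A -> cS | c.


Per alternative of A: FIRST(cS) = {c}; FIRST(c) = {c}
FIRST(A) = {c}


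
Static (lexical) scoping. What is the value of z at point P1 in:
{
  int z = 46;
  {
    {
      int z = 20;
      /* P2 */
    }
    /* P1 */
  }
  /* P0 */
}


P1's block does not declare z; resolves to the enclosing declaration at depth 0
z = 46


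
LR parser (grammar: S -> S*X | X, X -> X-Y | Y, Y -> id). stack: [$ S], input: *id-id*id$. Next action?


shift '*' to continue S -> S*X
Action: shift


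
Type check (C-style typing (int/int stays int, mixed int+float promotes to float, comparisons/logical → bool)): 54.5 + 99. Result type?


Operand types: float + int
Rule: mixed int/float promotes to float; int/int stays int
Result type: float


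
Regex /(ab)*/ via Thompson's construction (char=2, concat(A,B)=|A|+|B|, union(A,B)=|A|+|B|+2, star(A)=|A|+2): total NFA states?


Syntax tree has 2 char leaf(s), 0 union(s), 1 star(s)
chars contribute 2×2 = 4; each union adds +2; each star adds +2
Total: 4 + 0 + 2 = 6 states


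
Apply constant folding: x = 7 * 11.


7 * 11 = 77 at compile time
Optimized: x = 77


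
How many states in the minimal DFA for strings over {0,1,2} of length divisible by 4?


Track length mod 4: states 0..3, accept at 0
Minimal DFA: 4 states


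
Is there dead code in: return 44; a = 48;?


statement follows a return and is unreachable
Dead: 'a = 48'


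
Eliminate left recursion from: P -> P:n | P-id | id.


Left-recursive alternatives: P:n, P-id; non-recursive: id
Introduce P': P -> idP', P' -> :nP' | -idP' | ε


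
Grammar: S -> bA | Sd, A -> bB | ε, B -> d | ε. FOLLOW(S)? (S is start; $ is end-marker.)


$ ∈ FOLLOW(S). For each A -> αBβ: add FIRST(β)\{ε} to FOLLOW(B); if β nullable, add FOLLOW(A).
FOLLOW(S) = {$, d}


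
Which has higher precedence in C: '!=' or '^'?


'!=' is equality (level 6); '^' is bitwise XOR (level 4)
Higher level binds tighter
'!=' has higher precedence than '^'


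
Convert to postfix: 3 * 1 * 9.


Left to right (same or higher precedence on left)
Postfix: 3 1 * 9 *


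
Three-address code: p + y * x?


Break into single-operator statements:
t1 = y * x
t2 = p + t1


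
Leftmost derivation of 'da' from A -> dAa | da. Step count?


Derivation: A => da
Steps: 1


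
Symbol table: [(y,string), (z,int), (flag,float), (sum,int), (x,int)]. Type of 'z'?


Lookup 'z' → type int


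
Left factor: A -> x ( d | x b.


Common prefix: 'x'
Factored: A -> x A', A' -> ( d | b


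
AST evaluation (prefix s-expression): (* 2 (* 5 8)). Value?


Evaluate inner: (* 5 8) = 40
Evaluate root: (* 2 40) = 80
Result: 80


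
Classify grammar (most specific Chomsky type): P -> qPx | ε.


Single nonterminal LHS, but q^n x^n is not regular
Classification: Type 2 (Context-Free)


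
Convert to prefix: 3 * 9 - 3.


left-to-right (same/higher precedence on left): tree is (- (* 3 9) 3)
Prefix: - * 3 9 3


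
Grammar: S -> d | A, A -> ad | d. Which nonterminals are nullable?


A nonterminal is nullable iff some alternative derives ε (directly, or every symbol in it is nullable)
Nullable: {}


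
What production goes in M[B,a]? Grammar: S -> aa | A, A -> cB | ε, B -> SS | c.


For [B, a]: 'a' ∈ FIRST(SS)
Entry: B -> SS


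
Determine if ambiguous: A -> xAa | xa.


balanced x^n…a^n: each string has a unique parse
Unambiguous


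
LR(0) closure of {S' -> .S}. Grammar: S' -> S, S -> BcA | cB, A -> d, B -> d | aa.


Start: S' -> .S
For each item with dot before a nonterminal B, add B -> .γ for every B-production
Closure: [S' -> .S, S -> .BcA, S -> .cB, B -> .d, B -> .aa]


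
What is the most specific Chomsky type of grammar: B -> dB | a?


Right-linear: every RHS is a terminal or a terminal followed by one nonterminal
Classification: Type 3 (Regular)


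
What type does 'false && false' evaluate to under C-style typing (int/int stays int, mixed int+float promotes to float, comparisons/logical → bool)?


Operand types: bool && bool
Rule: logical operators take bool operands and yield bool
Result type: bool


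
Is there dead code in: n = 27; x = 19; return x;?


n is assigned but never read
Dead: 'n = 27'


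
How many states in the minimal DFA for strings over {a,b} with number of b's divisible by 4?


Track (count of b) mod 4: states 0..3, accept at 0
Minimal DFA: 4 states


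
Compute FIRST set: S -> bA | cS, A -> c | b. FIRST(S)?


Per alternative of S: FIRST(bA) = {b}; FIRST(cS) = {c}
FIRST(S) = {b, c}


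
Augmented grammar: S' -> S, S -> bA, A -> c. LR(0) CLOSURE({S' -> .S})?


Start: S' -> .S
For each item with dot before a nonterminal B, add B -> .γ for every B-production
Closure: [S' -> .S, S -> .bA]


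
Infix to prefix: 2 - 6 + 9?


left-to-right (same/higher precedence on left): tree is (+ (- 2 6) 9)
Prefix: + - 2 6 9


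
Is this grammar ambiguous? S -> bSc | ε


balanced b^n…c^n: each string has a unique parse
Unambiguous


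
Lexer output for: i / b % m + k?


Scan left to right, longest-match per lexeme
Tokens: ID(i), OP(/), ID(b), OP(%), ID(m), OP(+), ID(k)


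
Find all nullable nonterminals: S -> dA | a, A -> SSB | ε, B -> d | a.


A nonterminal is nullable iff some alternative derives ε (directly, or every symbol in it is nullable)
Nullable: {A}


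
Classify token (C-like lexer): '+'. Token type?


Pattern: operator symbol
Type: OPERATOR


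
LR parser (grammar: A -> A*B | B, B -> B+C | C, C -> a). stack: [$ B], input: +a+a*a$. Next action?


shift '+' to continue B -> B+C
Action: shift


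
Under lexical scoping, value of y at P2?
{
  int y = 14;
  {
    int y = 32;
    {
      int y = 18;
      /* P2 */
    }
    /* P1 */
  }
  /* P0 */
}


y declared in the same block as P2
y = 18


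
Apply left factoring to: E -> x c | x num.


Common prefix: 'x'
Factored: E -> x E', E' -> c | num


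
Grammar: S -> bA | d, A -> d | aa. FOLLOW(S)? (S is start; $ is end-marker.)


$ ∈ FOLLOW(S). For each A -> αBβ: add FIRST(β)\{ε} to FOLLOW(B); if β nullable, add FOLLOW(A).
FOLLOW(S) = {$}


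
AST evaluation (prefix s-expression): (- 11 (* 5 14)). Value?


Evaluate inner: (* 5 14) = 70
Evaluate root: (- 11 70) = -59
Result: -59


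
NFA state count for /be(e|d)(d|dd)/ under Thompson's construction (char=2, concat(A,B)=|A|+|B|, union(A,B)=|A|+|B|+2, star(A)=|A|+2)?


Syntax tree has 7 char leaf(s), 2 union(s), 0 star(s)
chars contribute 7×2 = 14; each union adds +2; each star adds +2
Total: 14 + 4 + 0 = 18 states


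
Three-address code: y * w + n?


Break into single-operator statements:
t1 = y * w
t2 = t1 + n


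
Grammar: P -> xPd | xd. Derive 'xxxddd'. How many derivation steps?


Derivation: P => xPd => xxPdd => xxxddd
Steps: 3


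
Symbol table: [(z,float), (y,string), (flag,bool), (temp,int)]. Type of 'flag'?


Lookup 'flag' → type bool


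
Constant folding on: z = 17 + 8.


17 + 8 = 25 at compile time
Optimized: z = 25


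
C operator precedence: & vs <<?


'<<' is shift (level 8); '&' is bitwise AND (level 5)
Higher level binds tighter
'<<' has higher precedence than '&'


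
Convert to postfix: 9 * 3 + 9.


Left to right (same or higher precedence on left)
Postfix: 9 3 * 9 +


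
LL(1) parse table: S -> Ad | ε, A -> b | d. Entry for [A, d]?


For [A, d]: 'd' ∈ FIRST(d)
Entry: A -> d


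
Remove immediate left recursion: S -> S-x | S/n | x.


Left-recursive alternatives: S-x, S/n; non-recursive: x
Introduce S': S -> xS', S' -> -xS' | /nS' | ε


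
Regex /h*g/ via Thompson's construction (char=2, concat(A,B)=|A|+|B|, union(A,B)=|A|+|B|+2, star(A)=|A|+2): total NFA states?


Syntax tree has 2 char leaf(s), 0 union(s), 1 star(s)
chars contribute 2×2 = 4; each union adds +2; each star adds +2
Total: 4 + 0 + 2 = 6 states


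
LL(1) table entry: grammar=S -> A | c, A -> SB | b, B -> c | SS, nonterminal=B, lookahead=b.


For [B, b]: 'b' ∈ FIRST(SS)
Entry: B -> SS


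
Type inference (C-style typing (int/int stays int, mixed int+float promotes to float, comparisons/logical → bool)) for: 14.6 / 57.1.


Operand types: float / float
Rule: mixed int/float promotes to float; int/int stays int
Result type: float


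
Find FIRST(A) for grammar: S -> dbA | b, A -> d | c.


Per alternative of A: FIRST(d) = {d}; FIRST(c) = {c}
FIRST(A) = {c, d}


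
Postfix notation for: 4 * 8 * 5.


Left to right (same or higher precedence on left)
Postfix: 4 8 * 5 *


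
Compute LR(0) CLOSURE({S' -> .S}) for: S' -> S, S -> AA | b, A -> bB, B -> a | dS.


Start: S' -> .S
For each item with dot before a nonterminal B, add B -> .γ for every B-production
Closure: [S' -> .S, S -> .AA, S -> .b, A -> .bB]


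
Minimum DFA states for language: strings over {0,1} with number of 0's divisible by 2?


Track (count of 0) mod 2: states 0..1, accept at 0
Minimal DFA: 2 states


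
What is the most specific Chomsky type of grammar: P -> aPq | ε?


Single nonterminal LHS, but a^n q^n is not regular
Classification: Type 2 (Context-Free)


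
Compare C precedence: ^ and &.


'&' is bitwise AND (level 5); '^' is bitwise XOR (level 4)
Higher level binds tighter
'&' has higher precedence than '^'


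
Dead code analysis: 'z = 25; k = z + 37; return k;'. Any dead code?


z is read by k's definition; k is returned
No dead code


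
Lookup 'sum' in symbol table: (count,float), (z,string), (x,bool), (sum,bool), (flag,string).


Lookup 'sum' → type bool


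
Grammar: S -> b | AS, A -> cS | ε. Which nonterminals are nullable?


A nonterminal is nullable iff some alternative derives ε (directly, or every symbol in it is nullable)
Nullable: {A}


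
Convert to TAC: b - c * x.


Break into single-operator statements:
t1 = c * x
t2 = b - t1


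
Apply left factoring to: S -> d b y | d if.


Common prefix: 'd'
Factored: S -> d S', S' -> b y | if


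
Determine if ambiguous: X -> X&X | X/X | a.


'a&a/a' has two parse trees (no precedence encoded between & and /)
Ambiguous


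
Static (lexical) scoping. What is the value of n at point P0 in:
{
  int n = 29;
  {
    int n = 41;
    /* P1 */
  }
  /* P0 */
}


n declared in the same block as P0
n = 29


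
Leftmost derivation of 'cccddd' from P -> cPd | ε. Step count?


Derivation: P => cPd => ccPdd => cccPddd => cccddd
Steps: 4


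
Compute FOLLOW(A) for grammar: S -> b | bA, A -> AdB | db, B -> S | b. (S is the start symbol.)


$ ∈ FOLLOW(S). For each A -> αBβ: add FIRST(β)\{ε} to FOLLOW(B); if β nullable, add FOLLOW(A).
FOLLOW(A) = {$, d}


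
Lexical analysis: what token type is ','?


Pattern: delimiter/punctuation
Type: PUNCTUATION


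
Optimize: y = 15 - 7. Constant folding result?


15 - 7 = 8 at compile time
Optimized: y = 8


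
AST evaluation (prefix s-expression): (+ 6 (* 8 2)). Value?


Evaluate inner: (* 8 2) = 16
Evaluate root: (+ 6 16) = 22
Result: 22


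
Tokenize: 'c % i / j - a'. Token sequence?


Scan left to right, longest-match per lexeme
Tokens: ID(c), OP(%), ID(i), OP(/), ID(j), OP(-), ID(a)


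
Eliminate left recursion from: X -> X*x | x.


Left-recursive alternatives: X*x; non-recursive: x
Introduce X': X -> xX', X' -> *xX' | ε


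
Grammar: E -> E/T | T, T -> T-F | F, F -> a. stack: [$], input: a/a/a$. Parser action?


no handle on stack; shift 'a'
Action: shift


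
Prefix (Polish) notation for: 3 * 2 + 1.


left-to-right (same/higher precedence on left): tree is (+ (* 3 2) 1)
Prefix: + * 3 2 1


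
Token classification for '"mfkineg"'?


Pattern: double-quoted sequence
Type: STRING_LITERAL


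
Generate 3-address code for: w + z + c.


Break into single-operator statements:
t1 = w + z
t2 = t1 + c


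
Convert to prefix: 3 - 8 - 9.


left-to-right (same/higher precedence on left): tree is (- (- 3 8) 9)
Prefix: - - 3 8 9


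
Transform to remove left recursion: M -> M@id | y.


Left-recursive alternatives: M@id; non-recursive: y
Introduce M': M -> yM', M' -> @idM' | ε


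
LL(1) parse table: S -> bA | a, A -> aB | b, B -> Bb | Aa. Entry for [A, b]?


For [A, b]: 'b' ∈ FIRST(b)
Entry: A -> b


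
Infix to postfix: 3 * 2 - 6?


Left to right (same or higher precedence on left)
Postfix: 3 2 * 6 -


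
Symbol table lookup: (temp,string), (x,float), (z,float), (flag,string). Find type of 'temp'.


Lookup 'temp' → type string


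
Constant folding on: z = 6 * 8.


6 * 8 = 48 at compile time
Optimized: z = 48


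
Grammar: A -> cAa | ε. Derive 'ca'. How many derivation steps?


Derivation: A => cAa => ca
Steps: 2


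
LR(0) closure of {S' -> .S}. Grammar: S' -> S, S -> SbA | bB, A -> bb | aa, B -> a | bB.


Start: S' -> .S
For each item with dot before a nonterminal B, add B -> .γ for every B-production
Closure: [S' -> .S, S -> .SbA, S -> .bB]


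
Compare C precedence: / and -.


'/' is multiplicative (level 10); '-' is additive (level 9)
Higher level binds tighter
'/' has higher precedence than '-'


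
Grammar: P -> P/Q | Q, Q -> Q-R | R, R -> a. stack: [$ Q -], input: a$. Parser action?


no handle; shift 'a'
Action: shift


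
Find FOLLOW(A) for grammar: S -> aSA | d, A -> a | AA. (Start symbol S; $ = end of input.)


$ ∈ FOLLOW(S). For each A -> αBβ: add FIRST(β)\{ε} to FOLLOW(B); if β nullable, add FOLLOW(A).
FOLLOW(A) = {$, a}


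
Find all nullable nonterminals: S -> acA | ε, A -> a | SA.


A nonterminal is nullable iff some alternative derives ε (directly, or every symbol in it is nullable)
Nullable: {S}


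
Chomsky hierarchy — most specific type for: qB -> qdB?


LHS has context (more than one symbol) and |LHS| ≤ |RHS|
Classification: Type 1 (Context-Sensitive)


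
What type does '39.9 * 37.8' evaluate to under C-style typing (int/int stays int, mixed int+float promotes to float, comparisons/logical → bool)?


Operand types: float * float
Rule: mixed int/float promotes to float; int/int stays int
Result type: float


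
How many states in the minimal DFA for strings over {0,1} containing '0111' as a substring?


KMP-style automaton: 4 progress states + 1 absorbing accept = 5
Minimal DFA: 5 states


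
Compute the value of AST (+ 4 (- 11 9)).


Evaluate inner: (- 11 9) = 2
Evaluate root: (+ 4 2) = 6
Result: 6


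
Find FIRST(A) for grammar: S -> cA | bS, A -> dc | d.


Per alternative of A: FIRST(dc) = {d}; FIRST(d) = {d}
FIRST(A) = {d}


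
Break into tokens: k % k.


Scan left to right, longest-match per lexeme
Tokens: ID(k), OP(%), ID(k)


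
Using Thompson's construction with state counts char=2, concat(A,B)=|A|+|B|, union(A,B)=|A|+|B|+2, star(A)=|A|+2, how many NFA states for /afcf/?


Syntax tree has 4 char leaf(s), 0 union(s), 0 star(s)
chars contribute 4×2 = 8; each union adds +2; each star adds +2
Total: 8 + 0 + 0 = 8 states


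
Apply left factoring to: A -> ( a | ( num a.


Common prefix: '('
Factored: A -> ( A', A' -> a | num a


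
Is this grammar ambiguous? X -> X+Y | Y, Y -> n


precedence layered via separate nonterminal Y: deterministic
Unambiguous


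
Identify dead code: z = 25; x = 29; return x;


z is assigned but never read
Dead: 'z = 25'


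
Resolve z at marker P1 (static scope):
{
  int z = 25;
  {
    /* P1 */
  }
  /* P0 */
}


P1's block does not declare z; resolves to the enclosing declaration at depth 0
z = 25


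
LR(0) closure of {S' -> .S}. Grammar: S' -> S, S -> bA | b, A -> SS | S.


Start: S' -> .S
For each item with dot before a nonterminal B, add B -> .γ for every B-production
Closure: [S' -> .S, S -> .bA, S -> .b]


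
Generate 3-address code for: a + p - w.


Break into single-operator statements:
t1 = a + p
t2 = t1 - w


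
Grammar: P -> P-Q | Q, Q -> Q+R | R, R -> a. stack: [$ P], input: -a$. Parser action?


shift '-' to continue P -> P-Q
Action: shift


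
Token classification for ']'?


Pattern: delimiter/punctuation
Type: PUNCTUATION


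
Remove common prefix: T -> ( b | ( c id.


Common prefix: '('
Factored: T -> ( T', T' -> b | c id


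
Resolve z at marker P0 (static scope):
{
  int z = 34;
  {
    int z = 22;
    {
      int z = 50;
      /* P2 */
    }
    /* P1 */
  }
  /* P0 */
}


z declared in the same block as P0
z = 34


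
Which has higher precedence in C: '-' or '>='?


'-' is additive (level 9); '>=' is relational (level 7)
Higher level binds tighter
'-' has higher precedence than '>='


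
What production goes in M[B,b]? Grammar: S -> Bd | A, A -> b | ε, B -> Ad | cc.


For [B, b]: 'b' ∈ FIRST(Ad)
Entry: B -> Ad


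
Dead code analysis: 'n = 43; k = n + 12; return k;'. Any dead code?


n is read by k's definition; k is returned
No dead code


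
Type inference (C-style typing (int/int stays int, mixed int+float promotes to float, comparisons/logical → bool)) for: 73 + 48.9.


Operand types: int + float
Rule: mixed int/float promotes to float; int/int stays int
Result type: float


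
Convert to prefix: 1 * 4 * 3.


left-to-right (same/higher precedence on left): tree is (* (* 1 4) 3)
Prefix: * * 1 4 3


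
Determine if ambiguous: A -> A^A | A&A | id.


'id^id&id' has two parse trees (no precedence encoded between ^ and &)
Ambiguous


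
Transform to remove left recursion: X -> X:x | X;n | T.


Left-recursive alternatives: X:x, X;n; non-recursive: T
Introduce X': X -> TX', X' -> :xX' | ;nX' | ε


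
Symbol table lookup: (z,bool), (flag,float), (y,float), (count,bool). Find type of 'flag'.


Lookup 'flag' → type float


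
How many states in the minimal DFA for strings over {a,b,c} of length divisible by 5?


Track length mod 5: states 0..4, accept at 0
Minimal DFA: 5 states


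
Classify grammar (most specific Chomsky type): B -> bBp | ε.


Single nonterminal LHS, but b^n p^n is not regular
Classification: Type 2 (Context-Free)


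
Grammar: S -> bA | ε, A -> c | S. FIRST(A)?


Per alternative of A: FIRST(c) = {c}; FIRST(S) = {b, ε}
FIRST(A) = {b, c, ε}


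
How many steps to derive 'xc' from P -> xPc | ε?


Derivation: P => xPc => xc
Steps: 2


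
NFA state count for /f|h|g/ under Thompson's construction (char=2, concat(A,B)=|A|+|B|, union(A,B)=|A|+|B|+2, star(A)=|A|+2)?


Syntax tree has 3 char leaf(s), 2 union(s), 0 star(s)
chars contribute 3×2 = 6; each union adds +2; each star adds +2
Total: 6 + 4 + 0 = 10 states


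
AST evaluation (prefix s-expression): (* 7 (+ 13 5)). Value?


Evaluate inner: (+ 13 5) = 18
Evaluate root: (* 7 18) = 126
Result: 126


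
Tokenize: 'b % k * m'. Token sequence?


Scan left to right, longest-match per lexeme
Tokens: ID(b), OP(%), ID(k), OP(*), ID(m)


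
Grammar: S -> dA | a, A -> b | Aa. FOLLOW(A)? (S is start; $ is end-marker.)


$ ∈ FOLLOW(S). For each A -> αBβ: add FIRST(β)\{ε} to FOLLOW(B); if β nullable, add FOLLOW(A).
FOLLOW(A) = {$, a}


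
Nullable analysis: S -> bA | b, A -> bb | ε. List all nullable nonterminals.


A nonterminal is nullable iff some alternative derives ε (directly, or every symbol in it is nullable)
Nullable: {A}


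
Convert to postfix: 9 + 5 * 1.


* has higher precedence, evaluate 5*1 first
Postfix: 9 5 1 * +


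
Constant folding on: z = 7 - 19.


7 - 19 = -12 at compile time
Optimized: z = -12


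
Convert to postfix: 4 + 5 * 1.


* has higher precedence, evaluate 5*1 first
Postfix: 4 5 1 * +


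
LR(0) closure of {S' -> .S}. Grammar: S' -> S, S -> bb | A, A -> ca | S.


Start: S' -> .S
For each item with dot before a nonterminal B, add B -> .γ for every B-production
Closure: [S' -> .S, S -> .bb, S -> .A, A -> .ca, A -> .S]


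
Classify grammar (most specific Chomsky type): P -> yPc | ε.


Single nonterminal LHS, but y^n c^n is not regular
Classification: Type 2 (Context-Free)


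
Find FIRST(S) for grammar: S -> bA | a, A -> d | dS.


Per alternative of S: FIRST(bA) = {b}; FIRST(a) = {a}
FIRST(S) = {a, b}


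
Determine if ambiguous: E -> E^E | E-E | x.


'x^x-x' has two parse trees (no precedence encoded between ^ and -)
Ambiguous


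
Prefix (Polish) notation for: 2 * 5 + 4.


left-to-right (same/higher precedence on left): tree is (+ (* 2 5) 4)
Prefix: + * 2 5 4


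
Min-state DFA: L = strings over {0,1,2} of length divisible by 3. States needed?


Track length mod 3: states 0..2, accept at 0
Minimal DFA: 3 states


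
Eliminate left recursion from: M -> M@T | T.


Left-recursive alternatives: M@T; non-recursive: T
Introduce M': M -> TM', M' -> @TM' | ε


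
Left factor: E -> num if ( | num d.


Common prefix: 'num'
Factored: E -> num E', E' -> if ( | d


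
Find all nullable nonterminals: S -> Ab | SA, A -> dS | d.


A nonterminal is nullable iff some alternative derives ε (directly, or every symbol in it is nullable)
Nullable: {}


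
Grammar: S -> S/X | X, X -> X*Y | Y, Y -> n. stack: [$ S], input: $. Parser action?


start symbol S on stack, input exhausted
Action: accept


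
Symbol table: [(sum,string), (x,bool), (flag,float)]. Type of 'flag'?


Lookup 'flag' → type float


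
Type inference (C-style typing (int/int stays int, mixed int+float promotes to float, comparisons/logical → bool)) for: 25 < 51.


Operand types: int < int
Rule: comparison yields bool
Result type: bool


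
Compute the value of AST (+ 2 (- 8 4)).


Evaluate inner: (- 8 4) = 4
Evaluate root: (+ 2 4) = 6
Result: 6


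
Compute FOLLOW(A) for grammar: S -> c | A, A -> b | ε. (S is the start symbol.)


$ ∈ FOLLOW(S). For each A -> αBβ: add FIRST(β)\{ε} to FOLLOW(B); if β nullable, add FOLLOW(A).
FOLLOW(A) = {$}


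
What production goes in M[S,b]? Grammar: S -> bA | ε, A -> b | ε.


For [S, b]: 'b' ∈ FIRST(bA)
Entry: S -> bA


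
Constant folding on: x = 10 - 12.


10 - 12 = -2 at compile time
Optimized: x = -2


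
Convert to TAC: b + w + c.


Break into single-operator statements:
t1 = b + w
t2 = t1 + c


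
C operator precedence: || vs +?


'+' is additive (level 9); '||' is logical OR (level 1)
Higher level binds tighter
'+' has higher precedence than '||'


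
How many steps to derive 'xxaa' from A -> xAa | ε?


Derivation: A => xAa => xxAaa => xxaa
Steps: 3


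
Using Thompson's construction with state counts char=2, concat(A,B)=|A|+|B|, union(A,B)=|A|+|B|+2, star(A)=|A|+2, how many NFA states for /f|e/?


Syntax tree has 2 char leaf(s), 1 union(s), 0 star(s)
chars contribute 2×2 = 4; each union adds +2; each star adds +2
Total: 4 + 2 + 0 = 6 states


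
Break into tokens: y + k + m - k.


Scan left to right, longest-match per lexeme
Tokens: ID(y), OP(+), ID(k), OP(+), ID(m), OP(-), ID(k)


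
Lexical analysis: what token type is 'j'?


Pattern: letter/underscore followed by alphanumerics, not a keyword
Type: IDENTIFIER


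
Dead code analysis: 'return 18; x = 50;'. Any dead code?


statement follows a return and is unreachable
Dead: 'x = 50'


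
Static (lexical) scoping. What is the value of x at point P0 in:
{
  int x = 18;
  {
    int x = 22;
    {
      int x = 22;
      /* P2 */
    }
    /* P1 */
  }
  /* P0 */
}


x declared in the same block as P0
x = 18
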